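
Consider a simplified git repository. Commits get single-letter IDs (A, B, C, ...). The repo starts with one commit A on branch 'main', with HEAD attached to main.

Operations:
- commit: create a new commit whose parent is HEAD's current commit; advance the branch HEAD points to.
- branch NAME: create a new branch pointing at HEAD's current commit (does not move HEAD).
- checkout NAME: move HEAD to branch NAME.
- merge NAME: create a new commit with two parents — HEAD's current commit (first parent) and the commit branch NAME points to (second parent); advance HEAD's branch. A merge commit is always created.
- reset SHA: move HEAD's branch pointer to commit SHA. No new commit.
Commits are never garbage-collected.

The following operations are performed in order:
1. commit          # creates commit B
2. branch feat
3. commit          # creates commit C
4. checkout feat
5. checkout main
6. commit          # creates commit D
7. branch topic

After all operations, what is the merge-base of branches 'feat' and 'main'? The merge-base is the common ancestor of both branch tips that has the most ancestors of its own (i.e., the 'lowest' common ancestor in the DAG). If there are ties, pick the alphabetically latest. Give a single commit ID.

After op 1 (commit): HEAD=main@B [main=B]
After op 2 (branch): HEAD=main@B [feat=B main=B]
After op 3 (commit): HEAD=main@C [feat=B main=C]
After op 4 (checkout): HEAD=feat@B [feat=B main=C]
After op 5 (checkout): HEAD=main@C [feat=B main=C]
After op 6 (commit): HEAD=main@D [feat=B main=D]
After op 7 (branch): HEAD=main@D [feat=B main=D topic=D]
ancestors(feat=B): ['A', 'B']
ancestors(main=D): ['A', 'B', 'C', 'D']
common: ['A', 'B']

Answer: B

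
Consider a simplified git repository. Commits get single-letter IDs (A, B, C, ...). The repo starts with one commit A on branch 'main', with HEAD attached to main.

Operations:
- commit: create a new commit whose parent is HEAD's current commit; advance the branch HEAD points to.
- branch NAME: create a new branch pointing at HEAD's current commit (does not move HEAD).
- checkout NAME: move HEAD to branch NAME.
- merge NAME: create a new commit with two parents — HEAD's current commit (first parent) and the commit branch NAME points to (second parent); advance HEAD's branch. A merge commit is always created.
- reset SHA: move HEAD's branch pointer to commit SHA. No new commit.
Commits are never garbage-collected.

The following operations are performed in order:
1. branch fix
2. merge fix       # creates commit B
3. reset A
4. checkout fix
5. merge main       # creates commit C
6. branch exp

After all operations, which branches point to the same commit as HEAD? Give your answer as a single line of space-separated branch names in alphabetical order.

Answer: exp fix

Derivation:
After op 1 (branch): HEAD=main@A [fix=A main=A]
After op 2 (merge): HEAD=main@B [fix=A main=B]
After op 3 (reset): HEAD=main@A [fix=A main=A]
After op 4 (checkout): HEAD=fix@A [fix=A main=A]
After op 5 (merge): HEAD=fix@C [fix=C main=A]
After op 6 (branch): HEAD=fix@C [exp=C fix=C main=A]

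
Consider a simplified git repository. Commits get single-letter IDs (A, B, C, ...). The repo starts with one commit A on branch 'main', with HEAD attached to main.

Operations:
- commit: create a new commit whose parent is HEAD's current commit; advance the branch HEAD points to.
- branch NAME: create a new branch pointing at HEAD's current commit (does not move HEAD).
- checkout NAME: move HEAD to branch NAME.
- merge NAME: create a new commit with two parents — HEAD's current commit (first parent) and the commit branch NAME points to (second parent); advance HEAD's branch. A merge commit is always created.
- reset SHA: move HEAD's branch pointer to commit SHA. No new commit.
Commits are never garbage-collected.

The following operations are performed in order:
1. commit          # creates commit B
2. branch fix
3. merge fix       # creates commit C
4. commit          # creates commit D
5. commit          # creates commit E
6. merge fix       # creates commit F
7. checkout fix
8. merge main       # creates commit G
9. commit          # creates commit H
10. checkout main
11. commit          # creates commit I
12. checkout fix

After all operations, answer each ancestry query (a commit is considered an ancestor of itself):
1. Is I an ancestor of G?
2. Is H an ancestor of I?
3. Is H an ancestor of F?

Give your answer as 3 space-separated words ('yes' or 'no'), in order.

After op 1 (commit): HEAD=main@B [main=B]
After op 2 (branch): HEAD=main@B [fix=B main=B]
After op 3 (merge): HEAD=main@C [fix=B main=C]
After op 4 (commit): HEAD=main@D [fix=B main=D]
After op 5 (commit): HEAD=main@E [fix=B main=E]
After op 6 (merge): HEAD=main@F [fix=B main=F]
After op 7 (checkout): HEAD=fix@B [fix=B main=F]
After op 8 (merge): HEAD=fix@G [fix=G main=F]
After op 9 (commit): HEAD=fix@H [fix=H main=F]
After op 10 (checkout): HEAD=main@F [fix=H main=F]
After op 11 (commit): HEAD=main@I [fix=H main=I]
After op 12 (checkout): HEAD=fix@H [fix=H main=I]
ancestors(G) = {A,B,C,D,E,F,G}; I in? no
ancestors(I) = {A,B,C,D,E,F,I}; H in? no
ancestors(F) = {A,B,C,D,E,F}; H in? no

Answer: no no no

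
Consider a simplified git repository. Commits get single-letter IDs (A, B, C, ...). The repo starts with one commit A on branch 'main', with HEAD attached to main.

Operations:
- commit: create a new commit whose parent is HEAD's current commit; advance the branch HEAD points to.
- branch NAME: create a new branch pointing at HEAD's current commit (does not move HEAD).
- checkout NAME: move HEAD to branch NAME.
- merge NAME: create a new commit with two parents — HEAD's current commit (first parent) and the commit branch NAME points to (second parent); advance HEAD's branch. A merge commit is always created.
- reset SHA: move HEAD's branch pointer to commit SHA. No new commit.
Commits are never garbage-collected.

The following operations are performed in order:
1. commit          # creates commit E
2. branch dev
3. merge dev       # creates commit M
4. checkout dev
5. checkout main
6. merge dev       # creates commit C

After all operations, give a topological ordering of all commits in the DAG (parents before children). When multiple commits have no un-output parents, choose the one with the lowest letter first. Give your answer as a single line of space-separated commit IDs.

After op 1 (commit): HEAD=main@E [main=E]
After op 2 (branch): HEAD=main@E [dev=E main=E]
After op 3 (merge): HEAD=main@M [dev=E main=M]
After op 4 (checkout): HEAD=dev@E [dev=E main=M]
After op 5 (checkout): HEAD=main@M [dev=E main=M]
After op 6 (merge): HEAD=main@C [dev=E main=C]
commit A: parents=[]
commit C: parents=['M', 'E']
commit E: parents=['A']
commit M: parents=['E', 'E']

Answer: A E M C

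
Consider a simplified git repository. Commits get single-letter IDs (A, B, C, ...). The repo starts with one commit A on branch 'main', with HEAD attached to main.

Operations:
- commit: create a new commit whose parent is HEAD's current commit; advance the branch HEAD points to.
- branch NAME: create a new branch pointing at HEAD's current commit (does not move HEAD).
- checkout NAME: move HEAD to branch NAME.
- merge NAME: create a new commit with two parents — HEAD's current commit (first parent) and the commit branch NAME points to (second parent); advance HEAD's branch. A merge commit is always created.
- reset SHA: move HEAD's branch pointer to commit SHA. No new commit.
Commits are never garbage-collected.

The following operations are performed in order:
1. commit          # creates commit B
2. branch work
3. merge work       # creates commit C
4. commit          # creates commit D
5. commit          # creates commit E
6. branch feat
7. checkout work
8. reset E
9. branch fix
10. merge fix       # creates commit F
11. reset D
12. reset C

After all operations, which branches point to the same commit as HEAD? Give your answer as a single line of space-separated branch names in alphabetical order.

After op 1 (commit): HEAD=main@B [main=B]
After op 2 (branch): HEAD=main@B [main=B work=B]
After op 3 (merge): HEAD=main@C [main=C work=B]
After op 4 (commit): HEAD=main@D [main=D work=B]
After op 5 (commit): HEAD=main@E [main=E work=B]
After op 6 (branch): HEAD=main@E [feat=E main=E work=B]
After op 7 (checkout): HEAD=work@B [feat=E main=E work=B]
After op 8 (reset): HEAD=work@E [feat=E main=E work=E]
After op 9 (branch): HEAD=work@E [feat=E fix=E main=E work=E]
After op 10 (merge): HEAD=work@F [feat=E fix=E main=E work=F]
After op 11 (reset): HEAD=work@D [feat=E fix=E main=E work=D]
After op 12 (reset): HEAD=work@C [feat=E fix=E main=E work=C]

Answer: work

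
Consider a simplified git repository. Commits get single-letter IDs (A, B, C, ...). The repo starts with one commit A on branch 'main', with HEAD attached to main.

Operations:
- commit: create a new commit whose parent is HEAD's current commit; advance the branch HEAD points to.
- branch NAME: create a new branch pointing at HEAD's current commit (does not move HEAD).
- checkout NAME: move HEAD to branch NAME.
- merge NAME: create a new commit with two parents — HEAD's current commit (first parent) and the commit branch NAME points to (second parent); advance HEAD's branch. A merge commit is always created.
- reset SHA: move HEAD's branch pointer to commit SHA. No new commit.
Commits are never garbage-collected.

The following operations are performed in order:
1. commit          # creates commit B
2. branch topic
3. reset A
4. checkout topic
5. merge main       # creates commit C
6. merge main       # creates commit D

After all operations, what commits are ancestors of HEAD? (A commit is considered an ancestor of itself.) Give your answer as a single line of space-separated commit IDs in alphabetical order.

Answer: A B C D

Derivation:
After op 1 (commit): HEAD=main@B [main=B]
After op 2 (branch): HEAD=main@B [main=B topic=B]
After op 3 (reset): HEAD=main@A [main=A topic=B]
After op 4 (checkout): HEAD=topic@B [main=A topic=B]
After op 5 (merge): HEAD=topic@C [main=A topic=C]
After op 6 (merge): HEAD=topic@D [main=A topic=D]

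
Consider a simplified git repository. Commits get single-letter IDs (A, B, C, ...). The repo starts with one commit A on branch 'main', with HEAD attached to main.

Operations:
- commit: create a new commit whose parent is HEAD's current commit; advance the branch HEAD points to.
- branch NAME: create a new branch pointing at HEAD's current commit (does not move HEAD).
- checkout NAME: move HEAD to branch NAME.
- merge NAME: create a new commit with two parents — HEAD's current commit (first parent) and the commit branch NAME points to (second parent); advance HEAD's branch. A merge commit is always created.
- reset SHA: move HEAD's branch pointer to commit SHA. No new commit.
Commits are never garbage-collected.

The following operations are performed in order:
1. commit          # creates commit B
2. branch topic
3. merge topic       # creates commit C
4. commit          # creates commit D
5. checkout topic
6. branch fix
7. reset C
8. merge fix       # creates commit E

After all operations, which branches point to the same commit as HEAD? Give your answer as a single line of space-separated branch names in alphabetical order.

After op 1 (commit): HEAD=main@B [main=B]
After op 2 (branch): HEAD=main@B [main=B topic=B]
After op 3 (merge): HEAD=main@C [main=C topic=B]
After op 4 (commit): HEAD=main@D [main=D topic=B]
After op 5 (checkout): HEAD=topic@B [main=D topic=B]
After op 6 (branch): HEAD=topic@B [fix=B main=D topic=B]
After op 7 (reset): HEAD=topic@C [fix=B main=D topic=C]
After op 8 (merge): HEAD=topic@E [fix=B main=D topic=E]

Answer: topic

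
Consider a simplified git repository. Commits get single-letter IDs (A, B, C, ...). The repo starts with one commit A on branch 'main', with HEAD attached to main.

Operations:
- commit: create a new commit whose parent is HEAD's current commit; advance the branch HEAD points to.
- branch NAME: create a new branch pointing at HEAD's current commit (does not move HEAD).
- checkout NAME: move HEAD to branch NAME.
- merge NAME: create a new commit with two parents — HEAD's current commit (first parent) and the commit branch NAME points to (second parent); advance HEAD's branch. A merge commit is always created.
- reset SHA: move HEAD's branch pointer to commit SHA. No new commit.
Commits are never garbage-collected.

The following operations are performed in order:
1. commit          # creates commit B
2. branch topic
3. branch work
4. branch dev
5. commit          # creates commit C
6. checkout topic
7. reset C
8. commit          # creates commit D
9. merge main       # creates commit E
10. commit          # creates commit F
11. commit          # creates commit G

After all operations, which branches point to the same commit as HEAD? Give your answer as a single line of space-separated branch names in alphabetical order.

Answer: topic

Derivation:
After op 1 (commit): HEAD=main@B [main=B]
After op 2 (branch): HEAD=main@B [main=B topic=B]
After op 3 (branch): HEAD=main@B [main=B topic=B work=B]
After op 4 (branch): HEAD=main@B [dev=B main=B topic=B work=B]
After op 5 (commit): HEAD=main@C [dev=B main=C topic=B work=B]
After op 6 (checkout): HEAD=topic@B [dev=B main=C topic=B work=B]
After op 7 (reset): HEAD=topic@C [dev=B main=C topic=C work=B]
After op 8 (commit): HEAD=topic@D [dev=B main=C topic=D work=B]
After op 9 (merge): HEAD=topic@E [dev=B main=C topic=E work=B]
After op 10 (commit): HEAD=topic@F [dev=B main=C topic=F work=B]
After op 11 (commit): HEAD=topic@G [dev=B main=C topic=G work=B]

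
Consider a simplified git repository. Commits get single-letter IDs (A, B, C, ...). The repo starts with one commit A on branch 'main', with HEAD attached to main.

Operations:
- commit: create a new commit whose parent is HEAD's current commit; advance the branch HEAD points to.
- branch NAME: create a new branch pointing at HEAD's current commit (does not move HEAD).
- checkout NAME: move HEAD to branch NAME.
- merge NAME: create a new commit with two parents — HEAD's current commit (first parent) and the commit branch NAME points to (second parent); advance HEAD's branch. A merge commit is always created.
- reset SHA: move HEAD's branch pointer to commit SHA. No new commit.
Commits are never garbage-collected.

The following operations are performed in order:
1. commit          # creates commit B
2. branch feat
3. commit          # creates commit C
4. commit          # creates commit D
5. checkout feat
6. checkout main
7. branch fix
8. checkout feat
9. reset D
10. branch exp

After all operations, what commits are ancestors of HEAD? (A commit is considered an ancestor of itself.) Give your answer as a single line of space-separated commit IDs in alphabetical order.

After op 1 (commit): HEAD=main@B [main=B]
After op 2 (branch): HEAD=main@B [feat=B main=B]
After op 3 (commit): HEAD=main@C [feat=B main=C]
After op 4 (commit): HEAD=main@D [feat=B main=D]
After op 5 (checkout): HEAD=feat@B [feat=B main=D]
After op 6 (checkout): HEAD=main@D [feat=B main=D]
After op 7 (branch): HEAD=main@D [feat=B fix=D main=D]
After op 8 (checkout): HEAD=feat@B [feat=B fix=D main=D]
After op 9 (reset): HEAD=feat@D [feat=D fix=D main=D]
After op 10 (branch): HEAD=feat@D [exp=D feat=D fix=D main=D]

Answer: A B C D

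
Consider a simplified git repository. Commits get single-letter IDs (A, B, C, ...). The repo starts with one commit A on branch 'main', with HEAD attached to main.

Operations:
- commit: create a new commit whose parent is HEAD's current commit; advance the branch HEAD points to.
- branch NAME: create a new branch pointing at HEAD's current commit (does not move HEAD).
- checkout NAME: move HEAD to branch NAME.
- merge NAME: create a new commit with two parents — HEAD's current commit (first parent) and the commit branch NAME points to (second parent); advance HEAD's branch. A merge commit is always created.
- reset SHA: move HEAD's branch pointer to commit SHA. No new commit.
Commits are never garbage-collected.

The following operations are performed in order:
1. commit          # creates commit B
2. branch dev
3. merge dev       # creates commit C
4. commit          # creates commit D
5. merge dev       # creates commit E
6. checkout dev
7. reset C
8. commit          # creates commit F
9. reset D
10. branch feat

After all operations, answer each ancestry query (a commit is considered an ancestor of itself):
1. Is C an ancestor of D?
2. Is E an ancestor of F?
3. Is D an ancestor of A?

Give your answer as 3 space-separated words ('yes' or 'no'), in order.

After op 1 (commit): HEAD=main@B [main=B]
After op 2 (branch): HEAD=main@B [dev=B main=B]
After op 3 (merge): HEAD=main@C [dev=B main=C]
After op 4 (commit): HEAD=main@D [dev=B main=D]
After op 5 (merge): HEAD=main@E [dev=B main=E]
After op 6 (checkout): HEAD=dev@B [dev=B main=E]
After op 7 (reset): HEAD=dev@C [dev=C main=E]
After op 8 (commit): HEAD=dev@F [dev=F main=E]
After op 9 (reset): HEAD=dev@D [dev=D main=E]
After op 10 (branch): HEAD=dev@D [dev=D feat=D main=E]
ancestors(D) = {A,B,C,D}; C in? yes
ancestors(F) = {A,B,C,F}; E in? no
ancestors(A) = {A}; D in? no

Answer: yes no no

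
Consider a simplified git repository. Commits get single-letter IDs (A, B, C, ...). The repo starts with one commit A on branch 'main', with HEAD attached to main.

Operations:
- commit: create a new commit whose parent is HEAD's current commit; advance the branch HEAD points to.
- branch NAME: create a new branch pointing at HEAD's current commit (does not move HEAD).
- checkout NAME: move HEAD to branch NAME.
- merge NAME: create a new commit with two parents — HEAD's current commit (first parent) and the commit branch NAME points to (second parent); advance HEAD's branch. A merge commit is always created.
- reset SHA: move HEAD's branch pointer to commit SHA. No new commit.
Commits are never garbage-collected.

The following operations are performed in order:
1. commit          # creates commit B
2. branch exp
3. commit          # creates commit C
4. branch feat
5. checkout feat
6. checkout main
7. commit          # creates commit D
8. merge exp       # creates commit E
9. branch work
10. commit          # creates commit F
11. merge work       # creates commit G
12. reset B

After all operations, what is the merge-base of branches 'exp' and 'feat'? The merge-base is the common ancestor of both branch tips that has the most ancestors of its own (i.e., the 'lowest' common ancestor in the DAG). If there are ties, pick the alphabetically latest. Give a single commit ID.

Answer: B

Derivation:
After op 1 (commit): HEAD=main@B [main=B]
After op 2 (branch): HEAD=main@B [exp=B main=B]
After op 3 (commit): HEAD=main@C [exp=B main=C]
After op 4 (branch): HEAD=main@C [exp=B feat=C main=C]
After op 5 (checkout): HEAD=feat@C [exp=B feat=C main=C]
After op 6 (checkout): HEAD=main@C [exp=B feat=C main=C]
After op 7 (commit): HEAD=main@D [exp=B feat=C main=D]
After op 8 (merge): HEAD=main@E [exp=B feat=C main=E]
After op 9 (branch): HEAD=main@E [exp=B feat=C main=E work=E]
After op 10 (commit): HEAD=main@F [exp=B feat=C main=F work=E]
After op 11 (merge): HEAD=main@G [exp=B feat=C main=G work=E]
After op 12 (reset): HEAD=main@B [exp=B feat=C main=B work=E]
ancestors(exp=B): ['A', 'B']
ancestors(feat=C): ['A', 'B', 'C']
common: ['A', 'B']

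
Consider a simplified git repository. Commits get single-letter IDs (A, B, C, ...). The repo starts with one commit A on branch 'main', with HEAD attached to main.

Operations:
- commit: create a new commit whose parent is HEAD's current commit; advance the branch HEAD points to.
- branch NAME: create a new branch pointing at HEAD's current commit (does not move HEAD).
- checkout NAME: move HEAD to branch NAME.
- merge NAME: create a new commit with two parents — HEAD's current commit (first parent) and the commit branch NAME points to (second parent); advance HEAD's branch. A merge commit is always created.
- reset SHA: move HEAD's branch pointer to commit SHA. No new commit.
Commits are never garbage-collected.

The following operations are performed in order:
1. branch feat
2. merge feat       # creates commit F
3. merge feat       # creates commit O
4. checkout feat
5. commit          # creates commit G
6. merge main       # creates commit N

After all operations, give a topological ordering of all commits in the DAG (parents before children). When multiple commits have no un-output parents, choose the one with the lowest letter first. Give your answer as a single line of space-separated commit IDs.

After op 1 (branch): HEAD=main@A [feat=A main=A]
After op 2 (merge): HEAD=main@F [feat=A main=F]
After op 3 (merge): HEAD=main@O [feat=A main=O]
After op 4 (checkout): HEAD=feat@A [feat=A main=O]
After op 5 (commit): HEAD=feat@G [feat=G main=O]
After op 6 (merge): HEAD=feat@N [feat=N main=O]
commit A: parents=[]
commit F: parents=['A', 'A']
commit G: parents=['A']
commit N: parents=['G', 'O']
commit O: parents=['F', 'A']

Answer: A F G O N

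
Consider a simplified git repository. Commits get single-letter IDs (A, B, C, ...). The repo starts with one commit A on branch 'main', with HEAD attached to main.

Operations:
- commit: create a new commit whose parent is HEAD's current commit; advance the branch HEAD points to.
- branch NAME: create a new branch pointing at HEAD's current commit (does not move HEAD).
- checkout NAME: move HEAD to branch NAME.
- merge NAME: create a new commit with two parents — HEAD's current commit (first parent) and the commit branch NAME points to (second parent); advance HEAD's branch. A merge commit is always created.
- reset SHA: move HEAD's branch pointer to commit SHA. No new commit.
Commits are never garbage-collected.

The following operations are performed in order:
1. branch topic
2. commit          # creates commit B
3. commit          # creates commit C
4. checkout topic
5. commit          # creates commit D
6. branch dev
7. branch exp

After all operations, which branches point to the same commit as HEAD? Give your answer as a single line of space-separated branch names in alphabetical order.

Answer: dev exp topic

Derivation:
After op 1 (branch): HEAD=main@A [main=A topic=A]
After op 2 (commit): HEAD=main@B [main=B topic=A]
After op 3 (commit): HEAD=main@C [main=C topic=A]
After op 4 (checkout): HEAD=topic@A [main=C topic=A]
After op 5 (commit): HEAD=topic@D [main=C topic=D]
After op 6 (branch): HEAD=topic@D [dev=D main=C topic=D]
After op 7 (branch): HEAD=topic@D [dev=D exp=D main=C topic=D]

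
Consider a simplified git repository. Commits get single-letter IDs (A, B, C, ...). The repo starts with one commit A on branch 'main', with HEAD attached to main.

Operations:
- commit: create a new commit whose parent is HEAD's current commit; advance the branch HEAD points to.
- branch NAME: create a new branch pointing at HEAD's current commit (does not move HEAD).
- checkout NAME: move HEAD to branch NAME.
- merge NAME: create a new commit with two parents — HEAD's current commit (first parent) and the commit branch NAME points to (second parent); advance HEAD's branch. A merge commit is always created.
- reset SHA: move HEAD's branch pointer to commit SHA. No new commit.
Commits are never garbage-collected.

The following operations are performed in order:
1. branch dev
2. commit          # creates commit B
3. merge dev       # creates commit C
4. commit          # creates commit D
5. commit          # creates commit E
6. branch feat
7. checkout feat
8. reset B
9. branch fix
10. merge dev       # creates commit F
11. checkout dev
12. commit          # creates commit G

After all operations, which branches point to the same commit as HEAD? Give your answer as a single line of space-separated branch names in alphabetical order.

After op 1 (branch): HEAD=main@A [dev=A main=A]
After op 2 (commit): HEAD=main@B [dev=A main=B]
After op 3 (merge): HEAD=main@C [dev=A main=C]
After op 4 (commit): HEAD=main@D [dev=A main=D]
After op 5 (commit): HEAD=main@E [dev=A main=E]
After op 6 (branch): HEAD=main@E [dev=A feat=E main=E]
After op 7 (checkout): HEAD=feat@E [dev=A feat=E main=E]
After op 8 (reset): HEAD=feat@B [dev=A feat=B main=E]
After op 9 (branch): HEAD=feat@B [dev=A feat=B fix=B main=E]
After op 10 (merge): HEAD=feat@F [dev=A feat=F fix=B main=E]
After op 11 (checkout): HEAD=dev@A [dev=A feat=F fix=B main=E]
After op 12 (commit): HEAD=dev@G [dev=G feat=F fix=B main=E]

Answer: dev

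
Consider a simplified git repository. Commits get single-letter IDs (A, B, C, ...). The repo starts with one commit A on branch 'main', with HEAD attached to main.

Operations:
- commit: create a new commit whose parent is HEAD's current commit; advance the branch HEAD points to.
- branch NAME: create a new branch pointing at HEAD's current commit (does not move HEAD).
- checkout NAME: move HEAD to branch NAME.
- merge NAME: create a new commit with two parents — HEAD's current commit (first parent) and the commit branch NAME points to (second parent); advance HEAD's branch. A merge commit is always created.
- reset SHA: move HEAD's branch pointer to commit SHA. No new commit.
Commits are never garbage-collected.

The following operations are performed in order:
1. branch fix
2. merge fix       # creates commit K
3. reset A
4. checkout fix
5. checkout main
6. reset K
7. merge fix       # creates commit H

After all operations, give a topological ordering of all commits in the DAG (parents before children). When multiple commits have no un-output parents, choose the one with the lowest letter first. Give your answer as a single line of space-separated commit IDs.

Answer: A K H

Derivation:
After op 1 (branch): HEAD=main@A [fix=A main=A]
After op 2 (merge): HEAD=main@K [fix=A main=K]
After op 3 (reset): HEAD=main@A [fix=A main=A]
After op 4 (checkout): HEAD=fix@A [fix=A main=A]
After op 5 (checkout): HEAD=main@A [fix=A main=A]
After op 6 (reset): HEAD=main@K [fix=A main=K]
After op 7 (merge): HEAD=main@H [fix=A main=H]
commit A: parents=[]
commit H: parents=['K', 'A']
commit K: parents=['A', 'A']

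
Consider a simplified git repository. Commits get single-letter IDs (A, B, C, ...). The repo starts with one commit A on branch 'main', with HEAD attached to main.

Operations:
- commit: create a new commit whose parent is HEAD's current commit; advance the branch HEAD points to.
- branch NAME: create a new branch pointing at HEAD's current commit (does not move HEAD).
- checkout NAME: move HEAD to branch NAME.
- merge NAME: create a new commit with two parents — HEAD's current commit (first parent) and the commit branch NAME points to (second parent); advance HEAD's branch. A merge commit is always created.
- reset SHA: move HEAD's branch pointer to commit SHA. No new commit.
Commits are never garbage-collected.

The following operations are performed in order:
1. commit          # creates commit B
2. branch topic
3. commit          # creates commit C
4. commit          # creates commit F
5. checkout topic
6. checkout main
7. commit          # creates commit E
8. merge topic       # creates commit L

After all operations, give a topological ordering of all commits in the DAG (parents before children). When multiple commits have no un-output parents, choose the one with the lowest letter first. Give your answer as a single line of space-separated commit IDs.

After op 1 (commit): HEAD=main@B [main=B]
After op 2 (branch): HEAD=main@B [main=B topic=B]
After op 3 (commit): HEAD=main@C [main=C topic=B]
After op 4 (commit): HEAD=main@F [main=F topic=B]
After op 5 (checkout): HEAD=topic@B [main=F topic=B]
After op 6 (checkout): HEAD=main@F [main=F topic=B]
After op 7 (commit): HEAD=main@E [main=E topic=B]
After op 8 (merge): HEAD=main@L [main=L topic=B]
commit A: parents=[]
commit B: parents=['A']
commit C: parents=['B']
commit E: parents=['F']
commit F: parents=['C']
commit L: parents=['E', 'B']

Answer: A B C F E L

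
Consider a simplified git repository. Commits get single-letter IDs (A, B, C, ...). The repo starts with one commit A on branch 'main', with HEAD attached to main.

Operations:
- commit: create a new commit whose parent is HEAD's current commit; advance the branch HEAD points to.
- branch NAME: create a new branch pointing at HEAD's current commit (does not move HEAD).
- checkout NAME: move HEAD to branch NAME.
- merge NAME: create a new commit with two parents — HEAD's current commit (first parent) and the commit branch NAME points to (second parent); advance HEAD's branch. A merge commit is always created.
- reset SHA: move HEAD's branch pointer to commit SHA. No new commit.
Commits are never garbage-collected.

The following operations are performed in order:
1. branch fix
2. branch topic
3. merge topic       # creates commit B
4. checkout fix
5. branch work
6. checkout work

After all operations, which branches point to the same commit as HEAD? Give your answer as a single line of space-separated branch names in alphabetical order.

After op 1 (branch): HEAD=main@A [fix=A main=A]
After op 2 (branch): HEAD=main@A [fix=A main=A topic=A]
After op 3 (merge): HEAD=main@B [fix=A main=B topic=A]
After op 4 (checkout): HEAD=fix@A [fix=A main=B topic=A]
After op 5 (branch): HEAD=fix@A [fix=A main=B topic=A work=A]
After op 6 (checkout): HEAD=work@A [fix=A main=B topic=A work=A]

Answer: fix topic work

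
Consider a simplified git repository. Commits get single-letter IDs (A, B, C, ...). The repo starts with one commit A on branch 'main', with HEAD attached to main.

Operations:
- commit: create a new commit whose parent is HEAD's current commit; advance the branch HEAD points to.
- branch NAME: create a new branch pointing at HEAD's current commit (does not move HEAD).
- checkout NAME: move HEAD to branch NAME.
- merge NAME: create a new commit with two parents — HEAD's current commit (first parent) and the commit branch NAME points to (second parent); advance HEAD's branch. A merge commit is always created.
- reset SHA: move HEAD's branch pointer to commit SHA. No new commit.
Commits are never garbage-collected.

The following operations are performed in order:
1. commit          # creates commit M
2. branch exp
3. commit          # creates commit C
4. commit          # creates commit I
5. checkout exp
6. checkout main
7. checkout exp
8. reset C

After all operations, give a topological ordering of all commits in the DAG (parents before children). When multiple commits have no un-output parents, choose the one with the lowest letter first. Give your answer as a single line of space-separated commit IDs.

Answer: A M C I

Derivation:
After op 1 (commit): HEAD=main@M [main=M]
After op 2 (branch): HEAD=main@M [exp=M main=M]
After op 3 (commit): HEAD=main@C [exp=M main=C]
After op 4 (commit): HEAD=main@I [exp=M main=I]
After op 5 (checkout): HEAD=exp@M [exp=M main=I]
After op 6 (checkout): HEAD=main@I [exp=M main=I]
After op 7 (checkout): HEAD=exp@M [exp=M main=I]
After op 8 (reset): HEAD=exp@C [exp=C main=I]
commit A: parents=[]
commit C: parents=['M']
commit I: parents=['C']
commit M: parents=['A']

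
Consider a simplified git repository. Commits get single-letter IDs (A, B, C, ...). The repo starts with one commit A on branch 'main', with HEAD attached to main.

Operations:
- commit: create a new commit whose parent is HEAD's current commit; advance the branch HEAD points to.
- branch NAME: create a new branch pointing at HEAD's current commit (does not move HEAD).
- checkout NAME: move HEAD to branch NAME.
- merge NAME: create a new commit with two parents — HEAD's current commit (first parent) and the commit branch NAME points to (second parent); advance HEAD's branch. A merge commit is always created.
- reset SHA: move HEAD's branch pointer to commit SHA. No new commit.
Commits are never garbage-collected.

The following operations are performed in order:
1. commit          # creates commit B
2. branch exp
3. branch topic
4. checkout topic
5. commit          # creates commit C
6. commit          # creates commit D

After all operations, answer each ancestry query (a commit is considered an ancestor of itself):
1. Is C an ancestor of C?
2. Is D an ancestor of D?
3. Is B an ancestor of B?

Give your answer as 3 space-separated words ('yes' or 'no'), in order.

Answer: yes yes yes

Derivation:
After op 1 (commit): HEAD=main@B [main=B]
After op 2 (branch): HEAD=main@B [exp=B main=B]
After op 3 (branch): HEAD=main@B [exp=B main=B topic=B]
After op 4 (checkout): HEAD=topic@B [exp=B main=B topic=B]
After op 5 (commit): HEAD=topic@C [exp=B main=B topic=C]
After op 6 (commit): HEAD=topic@D [exp=B main=B topic=D]
ancestors(C) = {A,B,C}; C in? yes
ancestors(D) = {A,B,C,D}; D in? yes
ancestors(B) = {A,B}; B in? yes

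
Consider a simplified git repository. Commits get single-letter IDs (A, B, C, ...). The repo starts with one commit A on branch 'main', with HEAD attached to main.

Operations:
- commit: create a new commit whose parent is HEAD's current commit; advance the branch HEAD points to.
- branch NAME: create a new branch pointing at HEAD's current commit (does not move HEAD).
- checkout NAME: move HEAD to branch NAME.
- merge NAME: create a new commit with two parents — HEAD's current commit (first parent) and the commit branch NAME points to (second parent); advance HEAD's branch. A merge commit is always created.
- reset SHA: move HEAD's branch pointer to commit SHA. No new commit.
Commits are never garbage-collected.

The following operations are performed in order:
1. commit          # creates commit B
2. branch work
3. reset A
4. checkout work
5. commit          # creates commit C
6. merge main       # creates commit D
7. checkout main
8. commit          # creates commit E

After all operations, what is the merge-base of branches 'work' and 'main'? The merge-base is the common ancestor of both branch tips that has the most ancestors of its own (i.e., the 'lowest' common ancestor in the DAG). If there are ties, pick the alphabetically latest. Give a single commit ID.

After op 1 (commit): HEAD=main@B [main=B]
After op 2 (branch): HEAD=main@B [main=B work=B]
After op 3 (reset): HEAD=main@A [main=A work=B]
After op 4 (checkout): HEAD=work@B [main=A work=B]
After op 5 (commit): HEAD=work@C [main=A work=C]
After op 6 (merge): HEAD=work@D [main=A work=D]
After op 7 (checkout): HEAD=main@A [main=A work=D]
After op 8 (commit): HEAD=main@E [main=E work=D]
ancestors(work=D): ['A', 'B', 'C', 'D']
ancestors(main=E): ['A', 'E']
common: ['A']

Answer: A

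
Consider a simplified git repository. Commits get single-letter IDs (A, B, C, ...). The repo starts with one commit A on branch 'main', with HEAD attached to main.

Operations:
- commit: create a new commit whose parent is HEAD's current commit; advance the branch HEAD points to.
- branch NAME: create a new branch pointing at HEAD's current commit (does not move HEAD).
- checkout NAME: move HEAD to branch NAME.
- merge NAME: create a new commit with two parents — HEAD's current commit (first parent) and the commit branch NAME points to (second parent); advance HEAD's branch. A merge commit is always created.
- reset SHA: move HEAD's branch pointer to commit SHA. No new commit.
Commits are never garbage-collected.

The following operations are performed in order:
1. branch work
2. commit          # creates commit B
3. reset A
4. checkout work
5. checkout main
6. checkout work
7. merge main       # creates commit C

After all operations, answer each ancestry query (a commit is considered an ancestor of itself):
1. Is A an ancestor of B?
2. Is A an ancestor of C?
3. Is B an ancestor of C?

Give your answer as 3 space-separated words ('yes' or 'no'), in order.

Answer: yes yes no

Derivation:
After op 1 (branch): HEAD=main@A [main=A work=A]
After op 2 (commit): HEAD=main@B [main=B work=A]
After op 3 (reset): HEAD=main@A [main=A work=A]
After op 4 (checkout): HEAD=work@A [main=A work=A]
After op 5 (checkout): HEAD=main@A [main=A work=A]
After op 6 (checkout): HEAD=work@A [main=A work=A]
After op 7 (merge): HEAD=work@C [main=A work=C]
ancestors(B) = {A,B}; A in? yes
ancestors(C) = {A,C}; A in? yes
ancestors(C) = {A,C}; B in? no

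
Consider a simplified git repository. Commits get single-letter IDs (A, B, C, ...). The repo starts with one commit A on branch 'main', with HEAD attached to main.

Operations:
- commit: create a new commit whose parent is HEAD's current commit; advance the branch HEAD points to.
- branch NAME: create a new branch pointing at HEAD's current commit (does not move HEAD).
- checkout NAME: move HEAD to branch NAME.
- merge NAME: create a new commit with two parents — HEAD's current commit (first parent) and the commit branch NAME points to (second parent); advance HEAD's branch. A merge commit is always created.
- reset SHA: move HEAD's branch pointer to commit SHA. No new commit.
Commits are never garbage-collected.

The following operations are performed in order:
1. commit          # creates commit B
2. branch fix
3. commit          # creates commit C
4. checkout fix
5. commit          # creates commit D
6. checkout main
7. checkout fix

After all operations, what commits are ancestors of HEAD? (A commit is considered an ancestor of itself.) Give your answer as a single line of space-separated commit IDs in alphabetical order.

Answer: A B D

Derivation:
After op 1 (commit): HEAD=main@B [main=B]
After op 2 (branch): HEAD=main@B [fix=B main=B]
After op 3 (commit): HEAD=main@C [fix=B main=C]
After op 4 (checkout): HEAD=fix@B [fix=B main=C]
After op 5 (commit): HEAD=fix@D [fix=D main=C]
After op 6 (checkout): HEAD=main@C [fix=D main=C]
After op 7 (checkout): HEAD=fix@D [fix=D main=C]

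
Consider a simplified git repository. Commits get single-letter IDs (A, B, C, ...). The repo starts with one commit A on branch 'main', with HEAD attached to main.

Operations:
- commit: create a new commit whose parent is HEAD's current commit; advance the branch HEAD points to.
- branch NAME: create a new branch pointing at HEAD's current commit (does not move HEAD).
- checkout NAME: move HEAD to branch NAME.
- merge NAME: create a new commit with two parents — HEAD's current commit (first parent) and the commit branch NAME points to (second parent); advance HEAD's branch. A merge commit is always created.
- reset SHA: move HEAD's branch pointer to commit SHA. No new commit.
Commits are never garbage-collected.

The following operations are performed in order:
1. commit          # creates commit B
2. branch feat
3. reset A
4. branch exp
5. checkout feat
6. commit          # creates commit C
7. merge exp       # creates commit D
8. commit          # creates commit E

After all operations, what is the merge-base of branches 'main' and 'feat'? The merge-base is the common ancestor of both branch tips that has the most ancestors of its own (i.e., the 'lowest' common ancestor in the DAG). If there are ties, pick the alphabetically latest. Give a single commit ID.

After op 1 (commit): HEAD=main@B [main=B]
After op 2 (branch): HEAD=main@B [feat=B main=B]
After op 3 (reset): HEAD=main@A [feat=B main=A]
After op 4 (branch): HEAD=main@A [exp=A feat=B main=A]
After op 5 (checkout): HEAD=feat@B [exp=A feat=B main=A]
After op 6 (commit): HEAD=feat@C [exp=A feat=C main=A]
After op 7 (merge): HEAD=feat@D [exp=A feat=D main=A]
After op 8 (commit): HEAD=feat@E [exp=A feat=E main=A]
ancestors(main=A): ['A']
ancestors(feat=E): ['A', 'B', 'C', 'D', 'E']
common: ['A']

Answer: A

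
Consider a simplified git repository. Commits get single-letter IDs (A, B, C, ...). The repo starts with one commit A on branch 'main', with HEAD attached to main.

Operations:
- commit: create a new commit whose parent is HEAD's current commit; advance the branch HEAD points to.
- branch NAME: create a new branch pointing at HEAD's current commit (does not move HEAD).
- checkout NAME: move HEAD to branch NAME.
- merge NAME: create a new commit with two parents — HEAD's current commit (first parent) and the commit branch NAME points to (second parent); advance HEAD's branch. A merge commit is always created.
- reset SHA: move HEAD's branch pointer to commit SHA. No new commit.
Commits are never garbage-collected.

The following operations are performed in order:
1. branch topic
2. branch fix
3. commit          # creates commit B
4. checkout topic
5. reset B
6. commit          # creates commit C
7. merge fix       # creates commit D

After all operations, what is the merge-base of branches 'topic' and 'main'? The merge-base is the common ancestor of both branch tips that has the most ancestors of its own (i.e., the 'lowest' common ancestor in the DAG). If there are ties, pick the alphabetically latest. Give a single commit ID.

After op 1 (branch): HEAD=main@A [main=A topic=A]
After op 2 (branch): HEAD=main@A [fix=A main=A topic=A]
After op 3 (commit): HEAD=main@B [fix=A main=B topic=A]
After op 4 (checkout): HEAD=topic@A [fix=A main=B topic=A]
After op 5 (reset): HEAD=topic@B [fix=A main=B topic=B]
After op 6 (commit): HEAD=topic@C [fix=A main=B topic=C]
After op 7 (merge): HEAD=topic@D [fix=A main=B topic=D]
ancestors(topic=D): ['A', 'B', 'C', 'D']
ancestors(main=B): ['A', 'B']
common: ['A', 'B']

Answer: B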